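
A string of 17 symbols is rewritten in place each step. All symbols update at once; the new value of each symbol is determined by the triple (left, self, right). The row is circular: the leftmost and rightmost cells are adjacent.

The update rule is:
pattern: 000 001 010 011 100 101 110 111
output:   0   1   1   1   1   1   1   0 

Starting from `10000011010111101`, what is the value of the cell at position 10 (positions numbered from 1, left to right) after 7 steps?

1

11000111111100111
01101100000111100
11111110001100110
10000011011111111
11000111110000000
11101100011000001
00111110111100011
position 10 holds 1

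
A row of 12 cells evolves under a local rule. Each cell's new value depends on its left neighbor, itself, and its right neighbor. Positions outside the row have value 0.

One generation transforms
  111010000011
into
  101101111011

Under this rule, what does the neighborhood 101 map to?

At position 3 the neighborhood is 101; the next row has 1 there.

1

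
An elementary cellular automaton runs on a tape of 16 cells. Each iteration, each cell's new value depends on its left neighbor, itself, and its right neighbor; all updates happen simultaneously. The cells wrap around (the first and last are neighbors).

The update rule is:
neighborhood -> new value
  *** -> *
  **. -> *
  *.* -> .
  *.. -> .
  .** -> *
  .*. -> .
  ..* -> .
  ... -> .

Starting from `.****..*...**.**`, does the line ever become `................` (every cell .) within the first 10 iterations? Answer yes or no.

no

.****......**.**
.****......**.**  (fixed point — unchanged through iteration 10)
iteration 10 is .****......**.**, still not uniform .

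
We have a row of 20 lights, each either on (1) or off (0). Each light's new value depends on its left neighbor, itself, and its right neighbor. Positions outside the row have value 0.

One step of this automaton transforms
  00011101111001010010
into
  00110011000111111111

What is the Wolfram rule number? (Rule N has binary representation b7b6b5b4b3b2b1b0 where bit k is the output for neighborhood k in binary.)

62

position 4: 111 → 0  (bit 7 = 0)
position 5: 110 → 0  (bit 6 = 0)
position 6: 101 → 1  (bit 5 = 1)
position 11: 100 → 1  (bit 4 = 1)
position 3: 011 → 1  (bit 3 = 1)
position 13: 010 → 1  (bit 2 = 1)
position 2: 001 → 1  (bit 1 = 1)
position 0: 000 → 0  (bit 0 = 0)
bits b7..b0 = 00111110 = 62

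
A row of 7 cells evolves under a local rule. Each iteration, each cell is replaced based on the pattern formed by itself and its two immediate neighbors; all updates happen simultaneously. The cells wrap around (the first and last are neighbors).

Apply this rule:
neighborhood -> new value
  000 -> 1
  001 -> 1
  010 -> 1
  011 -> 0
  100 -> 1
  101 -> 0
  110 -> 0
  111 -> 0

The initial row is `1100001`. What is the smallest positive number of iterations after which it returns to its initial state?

iteration 1: 0011110
iteration 2: 1100001

2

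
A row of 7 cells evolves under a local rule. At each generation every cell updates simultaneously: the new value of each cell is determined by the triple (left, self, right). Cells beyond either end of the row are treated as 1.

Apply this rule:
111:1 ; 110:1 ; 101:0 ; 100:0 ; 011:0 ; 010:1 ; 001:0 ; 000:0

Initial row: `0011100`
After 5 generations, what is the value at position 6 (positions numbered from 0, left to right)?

0

0001100
0000100
0000100  (fixed point — unchanged through generation 5)
position 6 holds 0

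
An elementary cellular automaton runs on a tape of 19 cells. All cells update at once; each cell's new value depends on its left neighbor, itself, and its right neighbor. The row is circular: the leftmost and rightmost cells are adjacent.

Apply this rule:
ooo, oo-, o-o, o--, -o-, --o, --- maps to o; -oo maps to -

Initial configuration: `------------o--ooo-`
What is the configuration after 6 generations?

ooooooooooooooo-ooo
oooooooooooooooo-oo
ooooooooooooooooo-o
oooooooooooooooooo-
-oooooooooooooooooo
o-ooooooooooooooooo

o-ooooooooooooooooo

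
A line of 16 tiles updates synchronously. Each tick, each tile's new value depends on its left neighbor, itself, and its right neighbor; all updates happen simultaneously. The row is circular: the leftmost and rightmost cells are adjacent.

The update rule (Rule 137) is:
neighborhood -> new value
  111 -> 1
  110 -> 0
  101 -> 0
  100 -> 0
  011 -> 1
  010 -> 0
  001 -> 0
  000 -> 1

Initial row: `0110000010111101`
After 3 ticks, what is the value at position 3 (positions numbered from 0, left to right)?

tick 1: 0100111000111000
tick 2: 0000110010110011
tick 3: 0110100000100010
position 3 holds 0

0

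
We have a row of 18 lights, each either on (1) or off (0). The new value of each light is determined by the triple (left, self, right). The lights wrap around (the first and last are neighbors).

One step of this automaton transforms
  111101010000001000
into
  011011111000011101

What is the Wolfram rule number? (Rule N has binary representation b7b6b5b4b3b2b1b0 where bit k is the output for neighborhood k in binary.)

position 1: 111 → 1  (bit 7 = 1)
position 3: 110 → 0  (bit 6 = 0)
position 4: 101 → 1  (bit 5 = 1)
position 8: 100 → 1  (bit 4 = 1)
position 0: 011 → 0  (bit 3 = 0)
position 5: 010 → 1  (bit 2 = 1)
position 13: 001 → 1  (bit 1 = 1)
position 9: 000 → 0  (bit 0 = 0)
bits b7..b0 = 10110110 = 182

182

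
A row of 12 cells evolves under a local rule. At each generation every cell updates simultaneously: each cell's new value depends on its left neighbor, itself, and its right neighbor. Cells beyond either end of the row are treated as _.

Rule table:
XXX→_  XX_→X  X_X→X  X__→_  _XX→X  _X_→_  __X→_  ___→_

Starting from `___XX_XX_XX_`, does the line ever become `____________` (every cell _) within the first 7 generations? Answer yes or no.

yes

___XXXXXXXX_
___X______X_
____________
all cells are _ at generation 3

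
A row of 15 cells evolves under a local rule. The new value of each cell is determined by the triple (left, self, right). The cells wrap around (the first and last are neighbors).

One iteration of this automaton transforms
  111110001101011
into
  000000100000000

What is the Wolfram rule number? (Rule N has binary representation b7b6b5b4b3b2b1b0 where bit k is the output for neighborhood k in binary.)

position 0: 111 → 0  (bit 7 = 0)
position 4: 110 → 0  (bit 6 = 0)
position 10: 101 → 0  (bit 5 = 0)
position 5: 100 → 0  (bit 4 = 0)
position 8: 011 → 0  (bit 3 = 0)
position 11: 010 → 0  (bit 2 = 0)
position 7: 001 → 0  (bit 1 = 0)
position 6: 000 → 1  (bit 0 = 1)
bits b7..b0 = 00000001 = 1

1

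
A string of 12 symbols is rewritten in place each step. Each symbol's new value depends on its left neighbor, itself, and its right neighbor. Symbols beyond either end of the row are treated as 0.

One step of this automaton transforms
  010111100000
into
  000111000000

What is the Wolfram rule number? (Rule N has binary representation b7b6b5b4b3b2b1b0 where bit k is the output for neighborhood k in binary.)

position 4: 111 → 1  (bit 7 = 1)
position 6: 110 → 0  (bit 6 = 0)
position 2: 101 → 0  (bit 5 = 0)
position 7: 100 → 0  (bit 4 = 0)
position 3: 011 → 1  (bit 3 = 1)
position 1: 010 → 0  (bit 2 = 0)
position 0: 001 → 0  (bit 1 = 0)
position 8: 000 → 0  (bit 0 = 0)
bits b7..b0 = 10001000 = 136

136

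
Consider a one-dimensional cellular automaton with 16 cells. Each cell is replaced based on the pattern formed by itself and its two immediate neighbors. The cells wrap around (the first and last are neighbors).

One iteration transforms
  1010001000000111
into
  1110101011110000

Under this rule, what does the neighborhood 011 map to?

0

At position 13 the neighborhood is 011; the next row has 0 there.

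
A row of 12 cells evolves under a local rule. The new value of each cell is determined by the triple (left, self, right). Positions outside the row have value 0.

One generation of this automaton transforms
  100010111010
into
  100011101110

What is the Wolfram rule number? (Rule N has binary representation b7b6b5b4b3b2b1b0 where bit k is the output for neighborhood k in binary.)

position 7: 111 → 0  (bit 7 = 0)
position 8: 110 → 1  (bit 6 = 1)
position 5: 101 → 1  (bit 5 = 1)
position 1: 100 → 0  (bit 4 = 0)
position 6: 011 → 1  (bit 3 = 1)
position 0: 010 → 1  (bit 2 = 1)
position 3: 001 → 0  (bit 1 = 0)
position 2: 000 → 0  (bit 0 = 0)
bits b7..b0 = 01101100 = 108

108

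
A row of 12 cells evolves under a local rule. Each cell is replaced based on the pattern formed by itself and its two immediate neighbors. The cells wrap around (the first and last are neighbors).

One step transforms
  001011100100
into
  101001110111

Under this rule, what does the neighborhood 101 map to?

0

At position 3 the neighborhood is 101; the next row has 0 there.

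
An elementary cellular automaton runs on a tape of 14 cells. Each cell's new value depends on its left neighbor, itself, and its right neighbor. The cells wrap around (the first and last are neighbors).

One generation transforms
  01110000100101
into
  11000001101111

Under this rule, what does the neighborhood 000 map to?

At position 5 the neighborhood is 000; the next row has 0 there.

0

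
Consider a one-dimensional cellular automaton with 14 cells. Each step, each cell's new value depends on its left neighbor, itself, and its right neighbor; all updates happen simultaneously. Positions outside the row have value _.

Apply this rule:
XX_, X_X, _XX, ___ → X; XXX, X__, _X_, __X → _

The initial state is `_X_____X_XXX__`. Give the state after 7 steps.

__X_XX_X__X_X_

___XXX__XX_X_X
XX_X_X__XXX_X_
XXX_X___X_XX__
X_XX__X__XXX_X
_XXX_____X_XX_
_X_X_XXX__XXX_
__X_XX_X__X_X_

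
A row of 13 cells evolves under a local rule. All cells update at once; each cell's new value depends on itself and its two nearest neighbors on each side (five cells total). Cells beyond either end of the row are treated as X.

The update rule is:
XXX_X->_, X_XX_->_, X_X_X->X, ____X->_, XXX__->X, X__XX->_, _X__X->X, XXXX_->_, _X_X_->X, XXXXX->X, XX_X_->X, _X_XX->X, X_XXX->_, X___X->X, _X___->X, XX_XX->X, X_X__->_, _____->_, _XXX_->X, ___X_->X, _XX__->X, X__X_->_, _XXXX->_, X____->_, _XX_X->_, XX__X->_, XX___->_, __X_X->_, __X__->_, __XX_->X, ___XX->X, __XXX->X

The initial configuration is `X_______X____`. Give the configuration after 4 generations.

X___X_X__X__X

generation 1: X______X_X__X
generation 2: X_____X_X_X_X
generation 3: X____X_XXXXX_
generation 4: X___X_X__X__X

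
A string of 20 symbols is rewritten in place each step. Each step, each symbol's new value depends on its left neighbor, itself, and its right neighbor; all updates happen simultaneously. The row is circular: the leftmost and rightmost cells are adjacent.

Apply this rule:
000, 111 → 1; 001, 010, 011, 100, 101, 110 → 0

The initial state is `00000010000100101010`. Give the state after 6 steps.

11111000110000000000
01110010000111111110
00100000110011111100
10001110000001111001
00100100111100110000
10000000011000000111

10000000011000000111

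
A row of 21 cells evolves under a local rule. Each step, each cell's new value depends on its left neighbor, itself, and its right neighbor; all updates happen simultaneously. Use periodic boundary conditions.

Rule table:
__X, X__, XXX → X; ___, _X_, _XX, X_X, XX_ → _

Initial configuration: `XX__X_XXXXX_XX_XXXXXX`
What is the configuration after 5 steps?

X____X___X________X__

X_XX___XXX______XXXXX
____X_X_X_X____X_XXXX
X__X_______X__X___XX_
_XX_X_____X_XX_X_X___
X____X___X________X__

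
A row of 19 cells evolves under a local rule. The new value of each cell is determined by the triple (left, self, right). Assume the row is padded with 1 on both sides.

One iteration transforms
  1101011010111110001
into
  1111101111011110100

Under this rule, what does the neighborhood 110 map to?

1

At position 1 the neighborhood is 110; the next row has 1 there.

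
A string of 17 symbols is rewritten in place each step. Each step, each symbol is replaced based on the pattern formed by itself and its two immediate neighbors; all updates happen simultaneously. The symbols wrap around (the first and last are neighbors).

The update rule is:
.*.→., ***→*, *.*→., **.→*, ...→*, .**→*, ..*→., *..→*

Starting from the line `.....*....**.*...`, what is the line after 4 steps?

*****.***.***.***

****..***.**..***
*****.***.***.***
*****.***.***.***  (fixed point — unchanged through step 4)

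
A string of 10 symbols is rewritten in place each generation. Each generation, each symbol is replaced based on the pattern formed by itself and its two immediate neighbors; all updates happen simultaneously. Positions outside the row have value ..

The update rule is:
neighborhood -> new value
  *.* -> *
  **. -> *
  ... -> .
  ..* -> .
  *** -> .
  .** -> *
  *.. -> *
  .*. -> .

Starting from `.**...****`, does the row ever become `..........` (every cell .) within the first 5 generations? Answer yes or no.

no

.***..*..*
.*.**..*..
..****..*.
..*..**..*
...*.***..
generation 5 is ...*.***.., still not uniform .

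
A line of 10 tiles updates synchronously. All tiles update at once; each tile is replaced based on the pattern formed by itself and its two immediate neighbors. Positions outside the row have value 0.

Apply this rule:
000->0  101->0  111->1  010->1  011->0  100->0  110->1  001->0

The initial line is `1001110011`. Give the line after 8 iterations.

1000010001

1000110001
1000010001
1000010001  (fixed point — unchanged through iteration 8)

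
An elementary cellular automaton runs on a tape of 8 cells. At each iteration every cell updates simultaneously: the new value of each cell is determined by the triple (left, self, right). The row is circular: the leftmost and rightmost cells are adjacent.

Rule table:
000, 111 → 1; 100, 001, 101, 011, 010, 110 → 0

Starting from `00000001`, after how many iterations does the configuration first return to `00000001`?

6

01111100
00111001
00010000
11000111
10010011
00000001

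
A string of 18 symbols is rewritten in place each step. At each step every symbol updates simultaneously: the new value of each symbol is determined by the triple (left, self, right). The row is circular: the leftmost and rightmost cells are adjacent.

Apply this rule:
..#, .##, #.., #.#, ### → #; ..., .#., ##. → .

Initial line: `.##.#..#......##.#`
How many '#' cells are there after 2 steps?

10

step 1: ##.#.##.#....##.#.
step 2: #.#.##.#.#..##.#.#
count of #: 10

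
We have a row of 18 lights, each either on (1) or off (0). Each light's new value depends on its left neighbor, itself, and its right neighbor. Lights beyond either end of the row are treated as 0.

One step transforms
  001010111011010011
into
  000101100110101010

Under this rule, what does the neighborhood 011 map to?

At position 6 the neighborhood is 011; the next row has 1 there.

1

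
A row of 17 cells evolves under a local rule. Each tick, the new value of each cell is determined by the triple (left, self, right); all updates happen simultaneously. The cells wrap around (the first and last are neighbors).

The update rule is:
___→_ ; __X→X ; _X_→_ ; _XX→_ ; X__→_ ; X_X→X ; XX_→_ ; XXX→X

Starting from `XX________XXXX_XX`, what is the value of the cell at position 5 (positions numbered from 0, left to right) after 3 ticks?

X________X_XX_X_X
________X_X__X_X_
_______X_X__X_X__
position 5 holds _

_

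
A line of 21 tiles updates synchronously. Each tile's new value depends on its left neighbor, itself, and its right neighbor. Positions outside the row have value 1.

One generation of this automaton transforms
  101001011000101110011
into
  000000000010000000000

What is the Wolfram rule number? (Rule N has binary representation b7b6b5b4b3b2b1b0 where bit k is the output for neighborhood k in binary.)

1

position 15: 111 → 0  (bit 7 = 0)
position 0: 110 → 0  (bit 6 = 0)
position 1: 101 → 0  (bit 5 = 0)
position 3: 100 → 0  (bit 4 = 0)
position 7: 011 → 0  (bit 3 = 0)
position 2: 010 → 0  (bit 2 = 0)
position 4: 001 → 0  (bit 1 = 0)
position 10: 000 → 1  (bit 0 = 1)
bits b7..b0 = 00000001 = 1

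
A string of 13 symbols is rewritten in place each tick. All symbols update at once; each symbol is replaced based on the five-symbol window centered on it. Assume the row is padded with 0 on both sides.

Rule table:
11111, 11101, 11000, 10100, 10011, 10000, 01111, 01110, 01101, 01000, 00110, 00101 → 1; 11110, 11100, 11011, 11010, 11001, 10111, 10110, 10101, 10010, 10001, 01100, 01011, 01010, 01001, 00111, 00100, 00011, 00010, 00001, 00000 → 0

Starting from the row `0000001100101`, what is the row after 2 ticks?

tick 1: 0000001000101
tick 2: 0000000100101

0000000100101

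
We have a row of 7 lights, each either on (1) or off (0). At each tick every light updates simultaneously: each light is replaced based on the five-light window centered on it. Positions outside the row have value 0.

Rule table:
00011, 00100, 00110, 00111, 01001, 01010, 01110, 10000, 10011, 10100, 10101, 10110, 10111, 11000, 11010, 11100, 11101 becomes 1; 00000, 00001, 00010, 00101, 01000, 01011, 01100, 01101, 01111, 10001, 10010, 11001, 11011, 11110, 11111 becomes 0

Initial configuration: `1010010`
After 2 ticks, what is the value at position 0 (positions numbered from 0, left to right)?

0111010
1111110
position 0 holds 1

1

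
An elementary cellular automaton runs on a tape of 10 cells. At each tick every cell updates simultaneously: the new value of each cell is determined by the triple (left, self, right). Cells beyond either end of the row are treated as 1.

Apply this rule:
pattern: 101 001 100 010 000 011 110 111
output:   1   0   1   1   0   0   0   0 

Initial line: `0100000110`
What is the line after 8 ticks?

1110000001
0001000000
1001100000
0100010000
1110011000
0001000100
1001100110
0100010001

0100010001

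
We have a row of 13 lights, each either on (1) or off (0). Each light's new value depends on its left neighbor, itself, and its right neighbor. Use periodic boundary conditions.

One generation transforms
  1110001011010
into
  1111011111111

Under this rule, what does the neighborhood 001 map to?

1

At position 5 the neighborhood is 001; the next row has 1 there.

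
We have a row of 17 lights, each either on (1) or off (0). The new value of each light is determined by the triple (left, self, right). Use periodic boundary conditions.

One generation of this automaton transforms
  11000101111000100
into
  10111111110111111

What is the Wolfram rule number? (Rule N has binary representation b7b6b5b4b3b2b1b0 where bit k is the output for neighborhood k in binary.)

position 8: 111 → 1  (bit 7 = 1)
position 1: 110 → 0  (bit 6 = 0)
position 6: 101 → 1  (bit 5 = 1)
position 2: 100 → 1  (bit 4 = 1)
position 0: 011 → 1  (bit 3 = 1)
position 5: 010 → 1  (bit 2 = 1)
position 4: 001 → 1  (bit 1 = 1)
position 3: 000 → 1  (bit 0 = 1)
bits b7..b0 = 10111111 = 191

191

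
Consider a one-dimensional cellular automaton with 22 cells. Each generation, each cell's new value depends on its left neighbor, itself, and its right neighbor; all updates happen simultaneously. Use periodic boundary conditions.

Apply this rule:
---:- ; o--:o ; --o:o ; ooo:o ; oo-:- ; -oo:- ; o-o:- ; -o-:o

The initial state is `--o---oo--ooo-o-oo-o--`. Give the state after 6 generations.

generation 1: -ooo-o--oo-o--o----oo-
generation 2: o-o--ooo---ooooo--o--o
generation 3: --ooo-o-o-o-ooo-ooooo-
generation 4: -o-o--o-o-o--o---ooo-o
generation 5: -o-oooo-o-ooooo-o-o--o
generation 6: -o--oo--o--ooo--o-oooo

-o--oo--o--ooo--o-oooo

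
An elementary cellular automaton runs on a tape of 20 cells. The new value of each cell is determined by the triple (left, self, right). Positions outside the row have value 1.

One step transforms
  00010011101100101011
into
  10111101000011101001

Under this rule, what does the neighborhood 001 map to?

1

At position 2 the neighborhood is 001; the next row has 1 there.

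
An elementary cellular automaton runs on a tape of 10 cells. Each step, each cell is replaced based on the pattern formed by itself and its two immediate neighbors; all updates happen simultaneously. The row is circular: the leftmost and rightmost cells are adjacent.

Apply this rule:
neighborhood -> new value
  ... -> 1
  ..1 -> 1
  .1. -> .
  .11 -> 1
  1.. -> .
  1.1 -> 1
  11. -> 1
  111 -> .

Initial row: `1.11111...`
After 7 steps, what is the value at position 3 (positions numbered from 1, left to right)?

1

step 1: .11...1.11
step 2: 111.11.111
step 3: ..111111..
step 4: 111....1.1
step 5: ..1.111.11
step 6: .1.11.1111
step 7: 1.11111..1
position 3 holds 1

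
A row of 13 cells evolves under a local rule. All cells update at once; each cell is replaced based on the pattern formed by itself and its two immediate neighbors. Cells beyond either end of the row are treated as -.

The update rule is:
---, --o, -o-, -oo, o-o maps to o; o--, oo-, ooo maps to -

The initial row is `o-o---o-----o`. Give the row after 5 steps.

o---oo--oo--o

ooo-ooo-ooooo
o--oo--oo----
o-oo--oo--ooo
ooo--oo--oo--
o---oo--oo--o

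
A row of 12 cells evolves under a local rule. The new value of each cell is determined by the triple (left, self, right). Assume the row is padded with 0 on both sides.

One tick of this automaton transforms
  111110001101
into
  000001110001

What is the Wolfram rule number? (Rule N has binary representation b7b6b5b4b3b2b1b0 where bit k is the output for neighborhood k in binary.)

position 1: 111 → 0  (bit 7 = 0)
position 4: 110 → 0  (bit 6 = 0)
position 10: 101 → 0  (bit 5 = 0)
position 5: 100 → 1  (bit 4 = 1)
position 0: 011 → 0  (bit 3 = 0)
position 11: 010 → 1  (bit 2 = 1)
position 7: 001 → 1  (bit 1 = 1)
position 6: 000 → 1  (bit 0 = 1)
bits b7..b0 = 00010111 = 23

23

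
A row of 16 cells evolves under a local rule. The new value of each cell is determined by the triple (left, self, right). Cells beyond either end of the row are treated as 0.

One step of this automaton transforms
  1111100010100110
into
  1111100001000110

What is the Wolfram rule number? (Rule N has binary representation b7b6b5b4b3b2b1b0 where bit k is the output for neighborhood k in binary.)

232

position 1: 111 → 1  (bit 7 = 1)
position 4: 110 → 1  (bit 6 = 1)
position 9: 101 → 1  (bit 5 = 1)
position 5: 100 → 0  (bit 4 = 0)
position 0: 011 → 1  (bit 3 = 1)
position 8: 010 → 0  (bit 2 = 0)
position 7: 001 → 0  (bit 1 = 0)
position 6: 000 → 0  (bit 0 = 0)
bits b7..b0 = 11101000 = 232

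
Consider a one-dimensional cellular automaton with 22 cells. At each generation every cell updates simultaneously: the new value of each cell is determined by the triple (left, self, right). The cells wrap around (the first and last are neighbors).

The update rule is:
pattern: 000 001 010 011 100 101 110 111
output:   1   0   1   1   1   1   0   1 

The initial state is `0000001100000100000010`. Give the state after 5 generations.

1011111101111110111111

1111101011110111111011
1111011111101111110111
1110111111011111101111
1101111110111111011111
1011111101111110111111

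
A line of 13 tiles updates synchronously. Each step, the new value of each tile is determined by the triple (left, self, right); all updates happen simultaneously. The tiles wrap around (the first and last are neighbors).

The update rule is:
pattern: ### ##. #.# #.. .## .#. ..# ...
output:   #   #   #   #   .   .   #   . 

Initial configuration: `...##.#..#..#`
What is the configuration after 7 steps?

##.##.#.#.##.

#.#.##.##.##.
.#.#.##.##.##
#.#.#.##.##.#
##.#.#.##.##.
.##.#.#.##.##
#.##.#.#.##.#
##.##.#.#.##.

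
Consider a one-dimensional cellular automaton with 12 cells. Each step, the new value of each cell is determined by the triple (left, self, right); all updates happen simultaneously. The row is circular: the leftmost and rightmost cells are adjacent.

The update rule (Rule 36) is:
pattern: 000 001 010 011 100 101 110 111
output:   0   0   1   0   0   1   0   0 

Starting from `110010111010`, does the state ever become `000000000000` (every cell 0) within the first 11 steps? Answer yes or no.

000011000111
000000000000
all cells are 0 at step 2

yes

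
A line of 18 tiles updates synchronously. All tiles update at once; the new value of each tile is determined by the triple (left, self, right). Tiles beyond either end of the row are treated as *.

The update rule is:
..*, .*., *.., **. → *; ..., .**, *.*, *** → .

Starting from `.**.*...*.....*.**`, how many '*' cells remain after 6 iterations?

8

..*.**.***...**...
***..*...**.*.**.*
..*****.*.*.*..*..
**....*.*.*.******
.**..**.*.*.......
..***.*.*.**.....*
count of *: 8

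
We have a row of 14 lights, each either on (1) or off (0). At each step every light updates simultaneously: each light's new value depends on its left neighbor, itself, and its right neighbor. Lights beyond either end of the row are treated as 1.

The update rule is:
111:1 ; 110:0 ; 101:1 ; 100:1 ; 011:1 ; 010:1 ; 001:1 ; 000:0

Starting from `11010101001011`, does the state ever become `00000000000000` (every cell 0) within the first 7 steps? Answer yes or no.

no

10111111111111
01111111111111
11111111111111
11111111111111  (fixed point — unchanged through step 7)
step 7 is 11111111111111, still not uniform 0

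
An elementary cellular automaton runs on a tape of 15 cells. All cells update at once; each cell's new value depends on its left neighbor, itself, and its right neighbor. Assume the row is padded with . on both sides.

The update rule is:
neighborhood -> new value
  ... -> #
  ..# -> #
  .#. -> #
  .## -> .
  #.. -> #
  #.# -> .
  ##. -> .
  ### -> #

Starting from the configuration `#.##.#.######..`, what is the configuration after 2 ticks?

#....#..####.##
########.##....

########.##....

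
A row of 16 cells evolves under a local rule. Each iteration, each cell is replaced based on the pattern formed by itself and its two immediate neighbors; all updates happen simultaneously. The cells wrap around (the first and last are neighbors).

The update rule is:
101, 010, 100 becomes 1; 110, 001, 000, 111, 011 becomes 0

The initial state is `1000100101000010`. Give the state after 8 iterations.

1100110111100011
0010001000010000
0011001100011000
0000100010000100
0000110011000110
0000001000100001
1000001100110001
0100000010001000

0100000010001000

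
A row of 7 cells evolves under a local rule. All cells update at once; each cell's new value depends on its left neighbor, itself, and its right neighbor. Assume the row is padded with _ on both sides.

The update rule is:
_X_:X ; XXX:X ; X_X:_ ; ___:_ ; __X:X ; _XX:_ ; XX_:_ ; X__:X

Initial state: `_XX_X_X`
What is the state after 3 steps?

______X

X___X_X
XX_XX_X
______X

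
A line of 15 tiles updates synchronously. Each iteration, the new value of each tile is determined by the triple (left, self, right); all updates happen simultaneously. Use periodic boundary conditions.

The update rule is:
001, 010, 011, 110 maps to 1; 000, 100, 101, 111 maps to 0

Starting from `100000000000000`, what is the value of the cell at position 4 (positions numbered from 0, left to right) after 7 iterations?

0

100000000000001
100000000000011
100000000000110
100000000001110
100000000011010
100000000111010
100000001101010
position 4 holds 0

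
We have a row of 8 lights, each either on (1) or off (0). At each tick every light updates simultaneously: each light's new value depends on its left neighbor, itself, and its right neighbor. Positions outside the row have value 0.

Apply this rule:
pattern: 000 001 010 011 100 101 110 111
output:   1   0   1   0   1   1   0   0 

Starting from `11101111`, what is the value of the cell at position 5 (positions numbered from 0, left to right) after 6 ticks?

00010000
11011111
00100000
10111111
11000000
00111111
position 5 holds 1

1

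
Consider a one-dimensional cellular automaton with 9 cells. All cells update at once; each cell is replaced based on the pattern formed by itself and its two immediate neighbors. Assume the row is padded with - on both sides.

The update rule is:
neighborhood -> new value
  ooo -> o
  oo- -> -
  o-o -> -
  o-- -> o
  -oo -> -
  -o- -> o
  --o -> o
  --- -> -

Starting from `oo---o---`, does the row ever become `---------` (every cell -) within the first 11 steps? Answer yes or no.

no

--o-ooo--
-oo--o-o-
o--ooo-oo
ooo-o----
-o--oo---
oooo--o--
-oo-oooo-
o----oo-o
oo--o---o
--oooo-oo
-o-oo----
step 11 is -o-oo----, still not uniform -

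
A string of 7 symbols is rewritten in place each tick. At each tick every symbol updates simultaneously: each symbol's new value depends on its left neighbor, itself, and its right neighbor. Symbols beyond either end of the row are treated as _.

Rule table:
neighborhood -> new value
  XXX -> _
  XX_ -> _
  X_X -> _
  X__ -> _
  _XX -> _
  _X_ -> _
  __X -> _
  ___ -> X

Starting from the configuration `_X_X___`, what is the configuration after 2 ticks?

XXXX___

_____XX
XXXX___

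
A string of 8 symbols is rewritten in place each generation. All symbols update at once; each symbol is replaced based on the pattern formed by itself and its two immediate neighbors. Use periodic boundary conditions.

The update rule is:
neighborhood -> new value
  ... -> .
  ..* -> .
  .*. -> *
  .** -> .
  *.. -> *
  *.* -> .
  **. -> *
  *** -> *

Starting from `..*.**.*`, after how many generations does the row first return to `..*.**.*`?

8

generation 1: *.*..*.*
generation 2: *.**.*..
generation 3: *..*.**.
generation 4: **.*..*.
generation 5: .*.**.*.
generation 6: .*..*.**
generation 7: .**.*..*
generation 8: ..*.**.*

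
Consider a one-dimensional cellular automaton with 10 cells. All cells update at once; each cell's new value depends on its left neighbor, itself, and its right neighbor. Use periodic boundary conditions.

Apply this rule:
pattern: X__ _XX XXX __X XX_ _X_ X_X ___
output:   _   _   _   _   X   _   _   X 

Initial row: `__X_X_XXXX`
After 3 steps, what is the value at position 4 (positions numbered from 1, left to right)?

step 1: _________X
step 2: _XXXXXXX__
step 3: _______X_X
position 4 holds _

_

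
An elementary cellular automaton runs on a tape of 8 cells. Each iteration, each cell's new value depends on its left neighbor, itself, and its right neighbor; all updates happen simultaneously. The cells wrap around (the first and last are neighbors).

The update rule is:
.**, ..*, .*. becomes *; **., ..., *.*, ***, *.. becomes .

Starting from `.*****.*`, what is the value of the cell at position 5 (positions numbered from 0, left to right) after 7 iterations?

*

.*.....*
.*....**
.*...**.
**..**..
*..**..*
..**..**
.**..**.
position 5 holds *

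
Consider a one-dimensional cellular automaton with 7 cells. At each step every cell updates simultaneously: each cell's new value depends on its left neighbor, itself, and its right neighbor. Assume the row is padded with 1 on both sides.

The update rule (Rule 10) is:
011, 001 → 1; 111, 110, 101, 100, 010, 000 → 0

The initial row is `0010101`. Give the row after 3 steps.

step 1: 0100001
step 2: 0000011
step 3: 0000110

0000110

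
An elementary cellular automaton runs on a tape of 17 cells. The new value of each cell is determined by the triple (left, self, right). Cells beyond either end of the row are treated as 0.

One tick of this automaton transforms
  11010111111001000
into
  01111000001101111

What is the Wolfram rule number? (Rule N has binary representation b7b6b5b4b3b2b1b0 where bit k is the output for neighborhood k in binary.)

position 6: 111 → 0  (bit 7 = 0)
position 1: 110 → 1  (bit 6 = 1)
position 2: 101 → 1  (bit 5 = 1)
position 11: 100 → 1  (bit 4 = 1)
position 0: 011 → 0  (bit 3 = 0)
position 3: 010 → 1  (bit 2 = 1)
position 12: 001 → 0  (bit 1 = 0)
position 15: 000 → 1  (bit 0 = 1)
bits b7..b0 = 01110101 = 117

117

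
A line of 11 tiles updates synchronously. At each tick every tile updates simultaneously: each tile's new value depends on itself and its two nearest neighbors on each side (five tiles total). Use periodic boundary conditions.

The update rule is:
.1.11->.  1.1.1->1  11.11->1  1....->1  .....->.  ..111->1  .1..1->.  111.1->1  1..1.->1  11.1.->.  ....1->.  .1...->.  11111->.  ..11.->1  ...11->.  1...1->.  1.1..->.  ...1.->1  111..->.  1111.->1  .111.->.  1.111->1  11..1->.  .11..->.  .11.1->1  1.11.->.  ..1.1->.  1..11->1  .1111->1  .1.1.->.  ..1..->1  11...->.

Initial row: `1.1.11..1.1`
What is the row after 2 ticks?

1.1....1...
....1.11..1

....1.11..1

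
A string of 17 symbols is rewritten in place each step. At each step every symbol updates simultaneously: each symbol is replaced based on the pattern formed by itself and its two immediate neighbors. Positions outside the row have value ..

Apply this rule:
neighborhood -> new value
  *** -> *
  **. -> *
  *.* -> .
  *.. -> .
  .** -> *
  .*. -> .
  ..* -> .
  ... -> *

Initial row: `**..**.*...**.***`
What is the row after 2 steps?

**..**...*.**.***
**..**.*...**.***

**..**.*...**.***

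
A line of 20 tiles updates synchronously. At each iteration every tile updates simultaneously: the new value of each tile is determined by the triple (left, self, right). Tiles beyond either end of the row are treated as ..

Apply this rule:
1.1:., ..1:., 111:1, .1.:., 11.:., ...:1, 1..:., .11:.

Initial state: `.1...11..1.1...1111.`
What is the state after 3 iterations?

...1.........1..11..
11...1111111.......1
...1..11111..11111..

...1..11111..11111..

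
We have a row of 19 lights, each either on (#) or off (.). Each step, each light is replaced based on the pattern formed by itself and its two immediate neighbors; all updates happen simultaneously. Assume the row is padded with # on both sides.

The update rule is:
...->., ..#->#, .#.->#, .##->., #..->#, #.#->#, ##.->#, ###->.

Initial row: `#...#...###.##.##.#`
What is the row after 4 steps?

##..##..#.##.##.###

step 1: ##.###.#..##.##.##.
step 2: .##..#####.##.##.##
step 3: #.###....##.##.##..
step 4: ##..##..#.##.##.###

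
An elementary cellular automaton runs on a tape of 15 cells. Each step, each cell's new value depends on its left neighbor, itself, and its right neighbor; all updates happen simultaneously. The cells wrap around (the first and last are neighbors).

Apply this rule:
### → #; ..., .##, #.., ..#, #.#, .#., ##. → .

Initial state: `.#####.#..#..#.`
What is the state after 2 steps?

...#...........

..###..........
...#...........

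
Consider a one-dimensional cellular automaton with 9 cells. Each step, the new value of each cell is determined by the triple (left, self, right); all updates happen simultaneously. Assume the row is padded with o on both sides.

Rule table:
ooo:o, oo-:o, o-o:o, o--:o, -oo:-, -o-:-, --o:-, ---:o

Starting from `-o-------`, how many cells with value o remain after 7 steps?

o-oooooo-
oo-oooooo
ooo-ooooo
oooo-oooo
ooooo-ooo
oooooo-oo
ooooooo-o
count of o: 8

8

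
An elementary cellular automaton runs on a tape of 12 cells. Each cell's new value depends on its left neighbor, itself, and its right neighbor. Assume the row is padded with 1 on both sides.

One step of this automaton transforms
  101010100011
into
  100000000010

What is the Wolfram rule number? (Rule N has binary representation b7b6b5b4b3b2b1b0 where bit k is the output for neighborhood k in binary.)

72

position 11: 111 → 0  (bit 7 = 0)
position 0: 110 → 1  (bit 6 = 1)
position 1: 101 → 0  (bit 5 = 0)
position 7: 100 → 0  (bit 4 = 0)
position 10: 011 → 1  (bit 3 = 1)
position 2: 010 → 0  (bit 2 = 0)
position 9: 001 → 0  (bit 1 = 0)
position 8: 000 → 0  (bit 0 = 0)
bits b7..b0 = 01001000 = 72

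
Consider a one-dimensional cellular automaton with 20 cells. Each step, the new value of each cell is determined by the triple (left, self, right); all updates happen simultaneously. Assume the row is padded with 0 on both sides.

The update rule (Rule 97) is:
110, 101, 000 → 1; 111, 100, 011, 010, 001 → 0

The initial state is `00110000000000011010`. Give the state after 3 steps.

11100011111100010010

10010111111111001100
00001000000001000101
11100011111100010010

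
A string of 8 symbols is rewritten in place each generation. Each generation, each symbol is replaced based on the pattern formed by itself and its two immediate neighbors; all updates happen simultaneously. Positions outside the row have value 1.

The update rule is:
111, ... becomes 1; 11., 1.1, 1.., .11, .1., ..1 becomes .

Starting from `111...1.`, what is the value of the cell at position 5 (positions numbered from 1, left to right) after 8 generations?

.

generation 1: 11..1...
generation 2: 1.....1.
generation 3: ..111...
generation 4: ...1..1.
generation 5: .1......
generation 6: ...1111.
generation 7: .1..11..
generation 8: ........
position 5 holds .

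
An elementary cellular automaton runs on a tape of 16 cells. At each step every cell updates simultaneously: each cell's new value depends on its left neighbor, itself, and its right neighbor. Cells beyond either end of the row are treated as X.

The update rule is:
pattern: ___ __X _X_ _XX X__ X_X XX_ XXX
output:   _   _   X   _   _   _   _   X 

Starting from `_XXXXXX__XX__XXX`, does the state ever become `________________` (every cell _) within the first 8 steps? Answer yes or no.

yes

__XXXX________XX
___XX__________X
________________
all cells are _ at step 3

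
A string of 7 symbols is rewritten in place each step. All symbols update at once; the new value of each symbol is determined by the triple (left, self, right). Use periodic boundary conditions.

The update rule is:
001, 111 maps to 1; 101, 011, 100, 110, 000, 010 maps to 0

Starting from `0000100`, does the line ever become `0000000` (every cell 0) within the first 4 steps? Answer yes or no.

step 1: 0001000
step 2: 0010000
step 3: 0100000
step 4: 1000000
step 4 is 1000000, still not uniform 0

no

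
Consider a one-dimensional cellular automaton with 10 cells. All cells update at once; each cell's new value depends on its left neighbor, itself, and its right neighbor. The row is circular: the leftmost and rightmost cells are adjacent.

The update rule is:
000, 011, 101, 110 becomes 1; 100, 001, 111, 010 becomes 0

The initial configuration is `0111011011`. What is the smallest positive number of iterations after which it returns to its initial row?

1101111111
0111000000
0101011111
1010110001
1101110101
0111011011

6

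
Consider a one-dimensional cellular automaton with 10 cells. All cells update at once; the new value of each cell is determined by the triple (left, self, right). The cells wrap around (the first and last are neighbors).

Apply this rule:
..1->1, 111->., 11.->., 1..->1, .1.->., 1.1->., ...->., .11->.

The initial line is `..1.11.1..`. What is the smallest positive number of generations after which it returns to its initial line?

4

generation 1: .1......1.
generation 2: 1.1....1.1
generation 3: ...1..1...
generation 4: ..1.11.1..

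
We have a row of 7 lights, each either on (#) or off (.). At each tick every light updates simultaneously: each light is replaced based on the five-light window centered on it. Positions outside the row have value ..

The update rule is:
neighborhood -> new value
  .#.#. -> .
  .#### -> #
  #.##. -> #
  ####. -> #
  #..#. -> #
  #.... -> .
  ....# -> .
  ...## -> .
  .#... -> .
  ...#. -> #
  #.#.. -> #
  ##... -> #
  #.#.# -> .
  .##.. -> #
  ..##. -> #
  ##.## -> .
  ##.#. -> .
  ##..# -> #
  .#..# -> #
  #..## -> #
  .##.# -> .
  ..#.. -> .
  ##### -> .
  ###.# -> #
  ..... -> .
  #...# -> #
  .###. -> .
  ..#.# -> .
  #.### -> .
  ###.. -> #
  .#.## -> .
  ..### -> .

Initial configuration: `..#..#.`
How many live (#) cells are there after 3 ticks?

4

tick 1: .#.##..
tick 2: #..###.
tick 3: .##..##
count of #: 4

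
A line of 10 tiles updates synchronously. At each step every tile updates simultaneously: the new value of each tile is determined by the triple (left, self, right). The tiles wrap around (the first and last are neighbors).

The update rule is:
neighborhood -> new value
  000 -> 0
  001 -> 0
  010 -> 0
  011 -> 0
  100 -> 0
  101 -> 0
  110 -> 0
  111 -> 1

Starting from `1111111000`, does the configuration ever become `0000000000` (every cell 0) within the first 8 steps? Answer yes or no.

0111110000
0011100000
0001000000
0000000000
all cells are 0 at step 4

yes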